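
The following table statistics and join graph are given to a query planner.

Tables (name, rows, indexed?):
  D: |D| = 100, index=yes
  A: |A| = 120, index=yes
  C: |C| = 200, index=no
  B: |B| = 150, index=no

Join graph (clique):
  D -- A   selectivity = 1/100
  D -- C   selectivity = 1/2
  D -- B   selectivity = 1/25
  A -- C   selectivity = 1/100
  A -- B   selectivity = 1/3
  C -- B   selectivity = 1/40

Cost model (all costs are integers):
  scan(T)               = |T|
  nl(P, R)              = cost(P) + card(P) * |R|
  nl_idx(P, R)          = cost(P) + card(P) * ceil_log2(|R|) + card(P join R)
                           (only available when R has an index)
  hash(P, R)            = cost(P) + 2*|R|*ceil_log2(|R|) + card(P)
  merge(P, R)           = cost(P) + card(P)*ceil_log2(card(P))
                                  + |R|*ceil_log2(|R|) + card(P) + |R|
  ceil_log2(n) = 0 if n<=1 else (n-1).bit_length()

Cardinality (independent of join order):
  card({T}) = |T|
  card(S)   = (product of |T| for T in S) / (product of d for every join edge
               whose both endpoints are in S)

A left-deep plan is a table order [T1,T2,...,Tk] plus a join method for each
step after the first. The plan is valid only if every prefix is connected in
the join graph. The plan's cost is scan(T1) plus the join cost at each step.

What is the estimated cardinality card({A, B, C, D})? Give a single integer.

6

Tables in S: A(120), B(150), C(200), D(100)
Edges inside S: D-A(d=100), D-C(d=2), D-B(d=25), A-C(d=100), A-B(d=3), C-B(d=40)
numerator = 120 * 150 * 200 * 100 = 360000000
denominator = 100 * 2 * 25 * 100 * 3 * 40 = 60000000
card(S) = 360000000 / 60000000 = 6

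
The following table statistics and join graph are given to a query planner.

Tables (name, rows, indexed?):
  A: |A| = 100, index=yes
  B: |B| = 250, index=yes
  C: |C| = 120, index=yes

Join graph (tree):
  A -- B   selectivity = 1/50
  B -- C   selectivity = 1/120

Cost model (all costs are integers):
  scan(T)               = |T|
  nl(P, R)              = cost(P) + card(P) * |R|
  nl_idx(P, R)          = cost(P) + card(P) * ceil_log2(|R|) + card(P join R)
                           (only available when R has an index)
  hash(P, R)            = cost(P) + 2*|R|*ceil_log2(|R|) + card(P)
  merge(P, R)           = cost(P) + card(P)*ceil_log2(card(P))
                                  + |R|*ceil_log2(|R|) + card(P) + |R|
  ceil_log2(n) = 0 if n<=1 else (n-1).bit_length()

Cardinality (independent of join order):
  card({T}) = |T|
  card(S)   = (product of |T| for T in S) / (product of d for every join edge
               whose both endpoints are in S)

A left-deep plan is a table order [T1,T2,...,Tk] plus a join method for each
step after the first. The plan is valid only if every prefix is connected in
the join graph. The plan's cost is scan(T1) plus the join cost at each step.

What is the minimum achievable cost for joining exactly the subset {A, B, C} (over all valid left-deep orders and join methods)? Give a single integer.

Selinger DP over subsets of {A,B,C}:
  {A}: scan cost=100, card=100
  {B}: scan cost=250, card=250
  {C}: scan cost=120, card=120
  {AB}: card=500; try (B,nl_idx)→1400, (A,hash)→1900, (A,nl_idx)→2500, (B,merge)→3150, (A,merge)→3300, (B,hash)→4200 …(+2); best=1400 via (B,nl_idx)
  {BC}: card=250; try (B,nl_idx)→1330, (C,hash)→2180, (C,nl_idx)→2250, (B,merge)→3330, (C,merge)→3460, (B,hash)→4240 …(+2); best=1330 via (B,nl_idx)
  {ABC}: card=500; try (A,hash)→2980, (C,hash)→3580, (A,nl_idx)→3580, (A,merge)→4380, (C,nl_idx)→5400, (C,merge)→7360 …(+2); best=2980 via (A,hash)

2980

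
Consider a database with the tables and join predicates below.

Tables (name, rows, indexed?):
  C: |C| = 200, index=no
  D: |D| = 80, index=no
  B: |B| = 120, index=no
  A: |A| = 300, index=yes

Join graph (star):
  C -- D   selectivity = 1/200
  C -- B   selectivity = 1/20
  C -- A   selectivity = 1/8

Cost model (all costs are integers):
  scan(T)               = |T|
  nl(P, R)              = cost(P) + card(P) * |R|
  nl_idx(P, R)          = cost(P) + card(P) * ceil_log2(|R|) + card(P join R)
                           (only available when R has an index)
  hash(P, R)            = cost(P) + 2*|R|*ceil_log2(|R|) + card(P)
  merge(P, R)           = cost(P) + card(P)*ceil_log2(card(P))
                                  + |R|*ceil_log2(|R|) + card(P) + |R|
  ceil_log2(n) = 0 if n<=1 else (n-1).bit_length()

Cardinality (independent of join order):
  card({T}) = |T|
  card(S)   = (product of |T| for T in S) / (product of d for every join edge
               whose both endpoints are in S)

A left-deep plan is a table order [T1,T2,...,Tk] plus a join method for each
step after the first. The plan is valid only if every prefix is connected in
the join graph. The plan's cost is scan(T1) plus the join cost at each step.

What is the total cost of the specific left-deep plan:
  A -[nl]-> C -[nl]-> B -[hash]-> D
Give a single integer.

step 1: scan A: cost=300, card=300
step 2: join C via nl
    card(P join C) = 300*200/(8) = 7500
    cost = 300 + 300*200 = 60300
step 3: join B via nl
    card(P join B) = 7500*120/(20) = 45000
    cost = 60300 + 7500*120 = 960300
step 4: join D via hash
    card(P join D) = 45000*80/(200) = 18000
    cost = 960300 + 2*80*7 + 45000 = 1006420

1006420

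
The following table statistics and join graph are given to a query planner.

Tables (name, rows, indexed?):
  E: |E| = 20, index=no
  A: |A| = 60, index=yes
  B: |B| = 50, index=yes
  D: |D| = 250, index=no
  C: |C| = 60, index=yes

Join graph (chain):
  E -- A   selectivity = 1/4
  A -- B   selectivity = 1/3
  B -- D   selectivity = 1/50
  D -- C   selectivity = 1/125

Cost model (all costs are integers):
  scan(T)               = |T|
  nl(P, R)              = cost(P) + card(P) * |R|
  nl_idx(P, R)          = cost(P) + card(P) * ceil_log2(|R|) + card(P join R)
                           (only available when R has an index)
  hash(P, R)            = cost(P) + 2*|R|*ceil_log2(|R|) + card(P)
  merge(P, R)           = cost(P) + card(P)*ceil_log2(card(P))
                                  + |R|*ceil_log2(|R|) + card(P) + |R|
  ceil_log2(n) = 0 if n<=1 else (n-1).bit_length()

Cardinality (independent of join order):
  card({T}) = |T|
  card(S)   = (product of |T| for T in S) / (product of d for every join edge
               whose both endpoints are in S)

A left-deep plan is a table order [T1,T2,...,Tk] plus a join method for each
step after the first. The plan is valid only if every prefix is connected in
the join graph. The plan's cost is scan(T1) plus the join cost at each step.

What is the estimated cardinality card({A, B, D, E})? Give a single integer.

Tables in S: A(60), B(50), D(250), E(20)
Edges inside S: E-A(d=4), A-B(d=3), B-D(d=50)
numerator = 60 * 50 * 250 * 20 = 15000000
denominator = 4 * 3 * 50 = 600
card(S) = 15000000 / 600 = 25000

25000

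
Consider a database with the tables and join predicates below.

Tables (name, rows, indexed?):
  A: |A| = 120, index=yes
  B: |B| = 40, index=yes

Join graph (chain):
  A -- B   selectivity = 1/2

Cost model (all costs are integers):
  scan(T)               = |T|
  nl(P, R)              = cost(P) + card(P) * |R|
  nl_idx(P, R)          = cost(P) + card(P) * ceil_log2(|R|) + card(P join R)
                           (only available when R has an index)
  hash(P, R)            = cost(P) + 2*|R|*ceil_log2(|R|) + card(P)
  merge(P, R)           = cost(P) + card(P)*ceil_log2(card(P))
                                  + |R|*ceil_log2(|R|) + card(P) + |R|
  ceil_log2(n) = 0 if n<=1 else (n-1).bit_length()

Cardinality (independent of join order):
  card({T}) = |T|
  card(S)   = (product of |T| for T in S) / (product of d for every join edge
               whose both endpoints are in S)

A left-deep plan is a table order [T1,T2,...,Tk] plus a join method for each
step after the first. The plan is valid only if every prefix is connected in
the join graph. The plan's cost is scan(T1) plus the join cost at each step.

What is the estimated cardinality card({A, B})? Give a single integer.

2400

Tables in S: A(120), B(40)
Edges inside S: A-B(d=2)
numerator = 120 * 40 = 4800
denominator = 2 = 2
card(S) = 4800 / 2 = 2400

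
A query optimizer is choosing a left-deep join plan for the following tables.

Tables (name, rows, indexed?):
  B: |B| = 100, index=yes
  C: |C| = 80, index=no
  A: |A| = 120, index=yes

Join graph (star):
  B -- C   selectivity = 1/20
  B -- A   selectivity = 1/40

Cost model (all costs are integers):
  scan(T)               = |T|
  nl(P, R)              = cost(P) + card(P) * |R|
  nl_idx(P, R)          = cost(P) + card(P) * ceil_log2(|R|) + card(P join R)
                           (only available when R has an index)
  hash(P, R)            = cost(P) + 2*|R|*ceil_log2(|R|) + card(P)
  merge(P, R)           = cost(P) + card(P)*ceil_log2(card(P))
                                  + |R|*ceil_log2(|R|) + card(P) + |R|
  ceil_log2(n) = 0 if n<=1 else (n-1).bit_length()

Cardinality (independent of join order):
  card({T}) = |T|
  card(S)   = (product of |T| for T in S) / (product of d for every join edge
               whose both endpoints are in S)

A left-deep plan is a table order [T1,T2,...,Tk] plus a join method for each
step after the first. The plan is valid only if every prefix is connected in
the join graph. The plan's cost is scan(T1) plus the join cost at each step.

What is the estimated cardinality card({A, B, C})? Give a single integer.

1200

Tables in S: A(120), B(100), C(80)
Edges inside S: B-C(d=20), B-A(d=40)
numerator = 120 * 100 * 80 = 960000
denominator = 20 * 40 = 800
card(S) = 960000 / 800 = 1200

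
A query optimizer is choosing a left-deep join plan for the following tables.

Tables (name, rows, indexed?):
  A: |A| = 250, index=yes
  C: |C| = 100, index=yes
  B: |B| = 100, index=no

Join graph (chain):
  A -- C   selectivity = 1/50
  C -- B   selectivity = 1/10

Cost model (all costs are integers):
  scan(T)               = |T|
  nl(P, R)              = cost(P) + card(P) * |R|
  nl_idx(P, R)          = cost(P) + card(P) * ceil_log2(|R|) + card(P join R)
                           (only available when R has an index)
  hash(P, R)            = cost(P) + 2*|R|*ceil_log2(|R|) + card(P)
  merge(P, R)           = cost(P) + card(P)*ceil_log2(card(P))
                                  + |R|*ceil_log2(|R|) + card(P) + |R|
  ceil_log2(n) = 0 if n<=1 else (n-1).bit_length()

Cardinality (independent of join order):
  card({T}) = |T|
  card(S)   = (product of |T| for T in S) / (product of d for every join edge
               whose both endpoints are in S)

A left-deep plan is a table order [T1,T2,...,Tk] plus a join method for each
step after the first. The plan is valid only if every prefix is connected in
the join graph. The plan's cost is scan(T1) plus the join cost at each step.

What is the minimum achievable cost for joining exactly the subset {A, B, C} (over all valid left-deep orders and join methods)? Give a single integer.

3300

Selinger DP over subsets of {A,B,C}:
  {A}: scan cost=250, card=250
  {C}: scan cost=100, card=100
  {B}: scan cost=100, card=100
  {AC}: card=500; try (A,nl_idx)→1400, (C,hash)→1900, (C,nl_idx)→2500, (A,merge)→3150, (C,merge)→3300, (A,hash)→4200 …(+2); best=1400 via (A,nl_idx)
  {BC}: card=1000; try (C,hash)→1600, (B,hash)→1600, (C,merge)→1700, (B,merge)→1700, (C,nl_idx)→1800, (C,nl)→10100 …(+1); best=1600 via (C,hash)
  {ABC}: card=5000; try (B,hash)→3300, (A,hash)→6600, (B,merge)→7200, (A,nl_idx)→14600, (A,merge)→14850, (B,nl)→51400 …(+1); best=3300 via (B,hash)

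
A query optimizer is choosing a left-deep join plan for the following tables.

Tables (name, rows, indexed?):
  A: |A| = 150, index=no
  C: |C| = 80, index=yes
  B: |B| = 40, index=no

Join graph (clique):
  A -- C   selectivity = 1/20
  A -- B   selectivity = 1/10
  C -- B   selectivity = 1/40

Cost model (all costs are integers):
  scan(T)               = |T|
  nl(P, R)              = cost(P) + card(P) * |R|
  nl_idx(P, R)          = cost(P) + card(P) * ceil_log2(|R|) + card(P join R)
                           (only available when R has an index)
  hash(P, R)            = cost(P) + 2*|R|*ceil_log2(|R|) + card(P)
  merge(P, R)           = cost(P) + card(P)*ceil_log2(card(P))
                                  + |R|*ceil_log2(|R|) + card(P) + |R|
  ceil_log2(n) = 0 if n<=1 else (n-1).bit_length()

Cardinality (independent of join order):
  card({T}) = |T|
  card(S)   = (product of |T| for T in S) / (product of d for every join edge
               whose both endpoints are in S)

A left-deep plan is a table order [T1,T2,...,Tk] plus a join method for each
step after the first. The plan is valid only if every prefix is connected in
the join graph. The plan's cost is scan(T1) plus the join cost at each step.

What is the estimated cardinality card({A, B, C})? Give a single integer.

Tables in S: A(150), B(40), C(80)
Edges inside S: A-C(d=20), A-B(d=10), C-B(d=40)
numerator = 150 * 40 * 80 = 480000
denominator = 20 * 10 * 40 = 8000
card(S) = 480000 / 8000 = 60

60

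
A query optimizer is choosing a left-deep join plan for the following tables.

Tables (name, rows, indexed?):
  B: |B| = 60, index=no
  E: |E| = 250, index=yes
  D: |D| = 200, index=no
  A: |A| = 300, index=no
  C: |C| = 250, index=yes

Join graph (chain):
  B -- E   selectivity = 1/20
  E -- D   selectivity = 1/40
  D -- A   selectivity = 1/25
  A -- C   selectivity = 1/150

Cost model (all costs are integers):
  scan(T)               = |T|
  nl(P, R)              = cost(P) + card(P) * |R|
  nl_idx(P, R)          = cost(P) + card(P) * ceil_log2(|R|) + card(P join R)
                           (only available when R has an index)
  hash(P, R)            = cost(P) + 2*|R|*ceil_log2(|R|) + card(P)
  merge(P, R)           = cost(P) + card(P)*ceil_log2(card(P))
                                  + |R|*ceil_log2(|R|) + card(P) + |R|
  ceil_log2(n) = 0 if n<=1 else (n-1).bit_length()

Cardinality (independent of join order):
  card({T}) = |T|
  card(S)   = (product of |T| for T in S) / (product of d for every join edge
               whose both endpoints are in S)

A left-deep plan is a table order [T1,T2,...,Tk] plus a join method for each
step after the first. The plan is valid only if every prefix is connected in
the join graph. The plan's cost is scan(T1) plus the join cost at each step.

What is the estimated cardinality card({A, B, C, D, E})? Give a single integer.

Tables in S: A(300), B(60), C(250), D(200), E(250)
Edges inside S: B-E(d=20), E-D(d=40), D-A(d=25), A-C(d=150)
numerator = 300 * 60 * 250 * 200 * 250 = 225000000000
denominator = 20 * 40 * 25 * 150 = 3000000
card(S) = 225000000000 / 3000000 = 75000

75000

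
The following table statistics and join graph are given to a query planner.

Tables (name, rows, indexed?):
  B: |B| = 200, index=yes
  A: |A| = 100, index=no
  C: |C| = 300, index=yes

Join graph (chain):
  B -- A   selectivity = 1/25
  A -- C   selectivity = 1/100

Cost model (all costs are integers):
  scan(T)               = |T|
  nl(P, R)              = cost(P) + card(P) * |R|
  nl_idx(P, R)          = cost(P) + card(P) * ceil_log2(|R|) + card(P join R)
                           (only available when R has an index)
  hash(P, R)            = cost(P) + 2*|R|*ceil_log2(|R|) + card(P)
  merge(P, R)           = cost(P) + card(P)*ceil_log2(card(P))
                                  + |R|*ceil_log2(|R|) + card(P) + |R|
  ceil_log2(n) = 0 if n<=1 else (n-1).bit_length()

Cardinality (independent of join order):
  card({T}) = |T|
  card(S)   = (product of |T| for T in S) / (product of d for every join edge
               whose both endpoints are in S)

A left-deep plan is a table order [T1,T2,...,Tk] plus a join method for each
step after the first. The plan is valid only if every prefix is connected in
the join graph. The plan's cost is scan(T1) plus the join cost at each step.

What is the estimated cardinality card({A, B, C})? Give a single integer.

2400

Tables in S: A(100), B(200), C(300)
Edges inside S: B-A(d=25), A-C(d=100)
numerator = 100 * 200 * 300 = 6000000
denominator = 25 * 100 = 2500
card(S) = 6000000 / 2500 = 2400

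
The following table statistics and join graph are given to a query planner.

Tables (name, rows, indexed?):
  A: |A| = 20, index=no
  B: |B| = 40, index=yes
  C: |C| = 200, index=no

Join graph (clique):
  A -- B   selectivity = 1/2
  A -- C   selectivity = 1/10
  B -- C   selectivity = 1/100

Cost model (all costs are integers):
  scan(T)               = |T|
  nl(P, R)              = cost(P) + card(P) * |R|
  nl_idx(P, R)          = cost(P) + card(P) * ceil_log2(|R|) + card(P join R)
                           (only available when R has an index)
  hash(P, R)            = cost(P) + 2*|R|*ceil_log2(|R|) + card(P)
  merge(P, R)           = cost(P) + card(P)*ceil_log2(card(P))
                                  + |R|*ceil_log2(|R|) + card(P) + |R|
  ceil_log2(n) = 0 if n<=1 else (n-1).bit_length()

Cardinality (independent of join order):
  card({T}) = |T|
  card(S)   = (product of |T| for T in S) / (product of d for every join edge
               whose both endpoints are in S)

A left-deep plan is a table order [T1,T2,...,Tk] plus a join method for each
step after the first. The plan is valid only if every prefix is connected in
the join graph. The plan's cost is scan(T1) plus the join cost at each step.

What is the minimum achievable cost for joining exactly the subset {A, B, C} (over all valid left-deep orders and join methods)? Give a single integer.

Selinger DP over subsets of {A,B,C}:
  {A}: scan cost=20, card=20
  {B}: scan cost=40, card=40
  {C}: scan cost=200, card=200
  {AB}: card=400; try (A,hash)→280, (B,merge)→420, (A,merge)→440, (B,hash)→520, (B,nl_idx)→540, (B,nl)→820 …(+1); best=280 via (A,hash)
  {AC}: card=400; try (A,hash)→600, (C,merge)→1940, (A,merge)→2120, (C,hash)→3240, (C,nl)→4020, (A,nl)→4200; best=600 via (A,hash)
  {BC}: card=80; try (B,hash)→880, (B,nl_idx)→1480, (C,merge)→2120, (B,merge)→2280, (C,hash)→3280, (C,nl)→8040 …(+1); best=880 via (B,hash)
  {ABC}: card=80; try (A,hash)→1160, (B,hash)→1480, (A,merge)→1640, (A,nl)→2480, (B,nl_idx)→3080, (C,hash)→3880 …(+4); best=1160 via (A,hash)

1160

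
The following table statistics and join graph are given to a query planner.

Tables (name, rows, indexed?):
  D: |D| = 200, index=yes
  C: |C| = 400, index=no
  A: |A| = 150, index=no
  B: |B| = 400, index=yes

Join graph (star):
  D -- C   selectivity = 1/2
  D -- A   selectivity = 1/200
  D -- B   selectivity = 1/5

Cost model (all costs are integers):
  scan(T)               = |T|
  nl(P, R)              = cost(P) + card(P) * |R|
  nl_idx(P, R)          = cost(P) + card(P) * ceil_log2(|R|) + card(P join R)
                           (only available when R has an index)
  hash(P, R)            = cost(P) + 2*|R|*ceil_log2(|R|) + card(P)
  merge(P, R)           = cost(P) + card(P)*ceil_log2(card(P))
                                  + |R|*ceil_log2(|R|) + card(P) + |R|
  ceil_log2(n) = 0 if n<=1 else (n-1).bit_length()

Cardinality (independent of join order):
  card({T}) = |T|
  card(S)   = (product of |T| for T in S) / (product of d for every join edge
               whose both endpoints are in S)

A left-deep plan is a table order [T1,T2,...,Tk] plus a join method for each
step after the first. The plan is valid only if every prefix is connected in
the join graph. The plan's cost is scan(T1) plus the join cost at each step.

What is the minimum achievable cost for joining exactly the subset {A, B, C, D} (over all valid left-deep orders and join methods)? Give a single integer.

26050

Selinger DP over subsets of {A,B,C,D}:
  {D}: scan cost=200, card=200
  {C}: scan cost=400, card=400
  {A}: scan cost=150, card=150
  {B}: scan cost=400, card=400
  {CD}: card=40000; try (D,hash)→4000, (C,merge)→6000, (D,merge)→6200, (C,hash)→7600, (D,nl_idx)→43600, (C,nl)→80200 …(+1); best=4000 via (D,hash)
  {AD}: card=150; try (D,nl_idx)→1500, (A,hash)→2800, (D,merge)→3300, (A,merge)→3350, (D,hash)→3500, (D,nl)→30150 …(+1); best=1500 via (D,nl_idx)
  {BD}: card=16000; try (D,hash)→4000, (B,merge)→6000, (D,merge)→6200, (B,hash)→7600, (B,nl_idx)→18000, (D,nl_idx)→19600 …(+2); best=4000 via (D,hash)
  {ACD}: card=30000; try (C,merge)→6850, (C,hash)→8850, (A,hash)→46400, (C,nl)→61500, (A,merge)→685350, (A,nl)→6004000; best=6850 via (C,merge)
  {BCD}: card=3200000; try (C,hash)→27200, (B,hash)→51200, (C,merge)→248000, (B,merge)→688000, (B,nl_idx)→3564000, (C,nl)→6404000 …(+1); best=27200 via (C,hash)
  {ABD}: card=12000; try (B,merge)→6850, (B,hash)→8850, (B,nl_idx)→14850, (A,hash)→22400, (B,nl)→61500, (A,merge)→245350 …(+1); best=6850 via (B,merge)
  {ABCD}: card=2400000; try (C,hash)→26050, (B,hash)→44050, (C,merge)→190850, (B,merge)→490850, (B,nl_idx)→2676850, (A,hash)→3229600 …(+4); best=26050 via (C,hash)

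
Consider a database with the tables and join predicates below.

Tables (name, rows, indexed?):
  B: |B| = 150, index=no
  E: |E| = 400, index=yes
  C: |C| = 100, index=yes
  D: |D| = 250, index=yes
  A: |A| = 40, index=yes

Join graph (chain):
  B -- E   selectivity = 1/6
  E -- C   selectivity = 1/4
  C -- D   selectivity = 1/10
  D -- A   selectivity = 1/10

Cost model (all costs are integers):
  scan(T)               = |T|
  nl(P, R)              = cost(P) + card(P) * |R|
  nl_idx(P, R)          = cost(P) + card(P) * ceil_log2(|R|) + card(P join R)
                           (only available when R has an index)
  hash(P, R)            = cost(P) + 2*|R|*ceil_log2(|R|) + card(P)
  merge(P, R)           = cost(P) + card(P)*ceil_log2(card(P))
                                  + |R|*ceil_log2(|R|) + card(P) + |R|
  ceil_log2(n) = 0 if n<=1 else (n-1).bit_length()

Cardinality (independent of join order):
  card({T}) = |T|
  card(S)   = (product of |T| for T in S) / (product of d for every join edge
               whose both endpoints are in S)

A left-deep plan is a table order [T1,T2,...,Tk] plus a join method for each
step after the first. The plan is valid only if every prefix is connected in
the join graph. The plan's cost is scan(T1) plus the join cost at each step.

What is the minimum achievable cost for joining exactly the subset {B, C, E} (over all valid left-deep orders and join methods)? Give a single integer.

Selinger DP over subsets of {B,C,E}:
  {B}: scan cost=150, card=150
  {E}: scan cost=400, card=400
  {C}: scan cost=100, card=100
  {BE}: card=10000; try (B,hash)→3200, (E,merge)→5500, (B,merge)→5750, (E,hash)→7500, (E,nl_idx)→11500, (E,nl)→60150 …(+1); best=3200 via (B,hash)
  {CE}: card=10000; try (C,hash)→2200, (E,merge)→4900, (C,merge)→5200, (E,hash)→7400, (E,nl_idx)→11000, (C,nl_idx)→13200 …(+2); best=2200 via (C,hash)
  {BCE}: card=250000; try (C,hash)→14600, (B,hash)→14600, (B,merge)→153550, (C,merge)→154000, (C,nl_idx)→323200, (C,nl)→1003200 …(+1); best=14600 via (C,hash)

14600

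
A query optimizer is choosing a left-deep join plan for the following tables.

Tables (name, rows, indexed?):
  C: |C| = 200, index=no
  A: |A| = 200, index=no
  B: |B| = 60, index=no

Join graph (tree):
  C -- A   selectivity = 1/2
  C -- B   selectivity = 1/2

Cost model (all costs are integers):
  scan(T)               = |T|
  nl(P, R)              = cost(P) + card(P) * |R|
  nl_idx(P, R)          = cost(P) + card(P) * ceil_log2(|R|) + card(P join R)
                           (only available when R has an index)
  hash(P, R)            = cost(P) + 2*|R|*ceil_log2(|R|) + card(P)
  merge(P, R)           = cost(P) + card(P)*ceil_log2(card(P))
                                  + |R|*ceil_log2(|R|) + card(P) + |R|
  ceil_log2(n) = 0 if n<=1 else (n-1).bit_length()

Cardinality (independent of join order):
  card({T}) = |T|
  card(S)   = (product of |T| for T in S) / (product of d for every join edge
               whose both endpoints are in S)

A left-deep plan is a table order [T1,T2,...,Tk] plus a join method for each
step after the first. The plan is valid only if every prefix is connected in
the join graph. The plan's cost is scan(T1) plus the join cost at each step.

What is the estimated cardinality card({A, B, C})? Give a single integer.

Tables in S: A(200), B(60), C(200)
Edges inside S: C-A(d=2), C-B(d=2)
numerator = 200 * 60 * 200 = 2400000
denominator = 2 * 2 = 4
card(S) = 2400000 / 4 = 600000

600000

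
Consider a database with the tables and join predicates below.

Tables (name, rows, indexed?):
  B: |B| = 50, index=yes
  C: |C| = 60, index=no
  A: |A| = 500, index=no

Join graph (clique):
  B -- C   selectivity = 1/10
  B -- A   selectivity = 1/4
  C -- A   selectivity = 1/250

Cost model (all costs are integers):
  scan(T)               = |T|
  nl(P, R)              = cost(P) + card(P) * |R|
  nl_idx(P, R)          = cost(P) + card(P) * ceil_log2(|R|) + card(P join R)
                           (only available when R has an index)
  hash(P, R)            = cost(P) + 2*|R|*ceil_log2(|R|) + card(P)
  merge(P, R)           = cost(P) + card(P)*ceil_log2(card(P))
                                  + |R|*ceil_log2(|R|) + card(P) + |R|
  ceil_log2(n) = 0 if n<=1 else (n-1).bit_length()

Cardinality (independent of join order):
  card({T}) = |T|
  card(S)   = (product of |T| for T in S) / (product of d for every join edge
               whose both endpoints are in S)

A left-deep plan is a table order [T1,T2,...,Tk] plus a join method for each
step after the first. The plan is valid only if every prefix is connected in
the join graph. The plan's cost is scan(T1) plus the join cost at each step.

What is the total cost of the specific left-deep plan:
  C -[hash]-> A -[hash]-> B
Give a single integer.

9840

step 1: scan C: cost=60, card=60
step 2: join A via hash
    card(P join A) = 60*500/(250) = 120
    cost = 60 + 2*500*9 + 60 = 9120
step 3: join B via hash
    card(P join B) = 120*50/(10*4) = 150
    cost = 9120 + 2*50*6 + 120 = 9840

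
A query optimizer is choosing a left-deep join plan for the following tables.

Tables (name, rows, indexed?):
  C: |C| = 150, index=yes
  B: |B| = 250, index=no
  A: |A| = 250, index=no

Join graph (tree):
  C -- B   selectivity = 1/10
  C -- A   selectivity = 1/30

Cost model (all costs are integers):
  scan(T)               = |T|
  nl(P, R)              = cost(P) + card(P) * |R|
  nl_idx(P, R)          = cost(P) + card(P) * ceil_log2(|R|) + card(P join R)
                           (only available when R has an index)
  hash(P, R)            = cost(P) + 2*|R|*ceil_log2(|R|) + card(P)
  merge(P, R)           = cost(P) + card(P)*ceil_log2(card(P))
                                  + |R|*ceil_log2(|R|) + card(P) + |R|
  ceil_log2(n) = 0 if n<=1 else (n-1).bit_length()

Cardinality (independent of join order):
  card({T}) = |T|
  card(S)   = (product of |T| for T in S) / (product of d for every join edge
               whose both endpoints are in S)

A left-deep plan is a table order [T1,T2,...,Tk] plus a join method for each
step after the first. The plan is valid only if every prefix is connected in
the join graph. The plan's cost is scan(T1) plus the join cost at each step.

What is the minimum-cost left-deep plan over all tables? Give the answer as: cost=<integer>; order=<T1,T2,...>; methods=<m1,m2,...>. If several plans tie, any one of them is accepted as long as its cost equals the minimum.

cost=8150; order=A,C,B; methods=hash,hash

Selinger DP (subsets sized 1..n):
  {C}: scan cost=150, card=150
  {B}: scan cost=250, card=250
  {A}: scan cost=250, card=250
  {BC}: card=3750; try (C,hash)→2900, (B,merge)→3750, (C,merge)→3850, (B,hash)→4300, (C,nl_idx)→6000, (B,nl)→37650 …(+1); best=2900 via (C,hash)
  {AC}: card=1250; try (C,hash)→2900, (C,nl_idx)→3500, (A,merge)→3750, (C,merge)→3850, (A,hash)→4300, (A,nl)→37650 …(+1); best=2900 via (C,hash)
  {ABC}: card=31250; try (B,hash)→8150, (A,hash)→10650, (B,merge)→20150, (A,merge)→53900, (B,nl)→315400, (A,nl)→940400; best=8150 via (B,hash)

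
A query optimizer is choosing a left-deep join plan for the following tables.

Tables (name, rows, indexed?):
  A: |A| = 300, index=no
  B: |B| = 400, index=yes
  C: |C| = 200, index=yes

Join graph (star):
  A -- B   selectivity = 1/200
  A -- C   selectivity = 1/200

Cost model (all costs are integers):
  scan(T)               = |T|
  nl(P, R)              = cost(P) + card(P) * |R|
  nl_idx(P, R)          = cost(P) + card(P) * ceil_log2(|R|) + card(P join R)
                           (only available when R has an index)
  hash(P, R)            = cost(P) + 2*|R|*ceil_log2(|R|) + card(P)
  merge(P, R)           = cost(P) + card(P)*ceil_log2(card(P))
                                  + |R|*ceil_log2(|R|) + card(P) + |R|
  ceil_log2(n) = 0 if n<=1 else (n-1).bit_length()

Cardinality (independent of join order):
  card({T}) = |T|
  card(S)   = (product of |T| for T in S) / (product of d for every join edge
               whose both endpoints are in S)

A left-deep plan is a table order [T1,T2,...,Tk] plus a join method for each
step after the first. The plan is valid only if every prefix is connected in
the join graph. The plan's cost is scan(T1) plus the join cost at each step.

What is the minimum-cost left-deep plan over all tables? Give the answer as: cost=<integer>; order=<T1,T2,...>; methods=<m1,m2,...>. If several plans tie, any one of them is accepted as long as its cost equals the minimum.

Selinger DP (subsets sized 1..n):
  {A}: scan cost=300, card=300
  {B}: scan cost=400, card=400
  {C}: scan cost=200, card=200
  {AB}: card=600; try (B,nl_idx)→3600, (A,hash)→6200, (B,merge)→7300, (A,merge)→7400, (B,hash)→7800, (B,nl)→120300 …(+1); best=3600 via (B,nl_idx)
  {AC}: card=300; try (C,nl_idx)→3000, (C,hash)→3800, (A,merge)→5000, (C,merge)→5100, (A,hash)→5800, (A,nl)→60200 …(+1); best=3000 via (C,nl_idx)
  {ABC}: card=600; try (B,nl_idx)→6300, (C,hash)→7400, (C,nl_idx)→9000, (B,merge)→10000, (B,hash)→10500, (C,merge)→12000 …(+2); best=6300 via (B,nl_idx)

cost=6300; order=A,C,B; methods=nl_idx,nl_idx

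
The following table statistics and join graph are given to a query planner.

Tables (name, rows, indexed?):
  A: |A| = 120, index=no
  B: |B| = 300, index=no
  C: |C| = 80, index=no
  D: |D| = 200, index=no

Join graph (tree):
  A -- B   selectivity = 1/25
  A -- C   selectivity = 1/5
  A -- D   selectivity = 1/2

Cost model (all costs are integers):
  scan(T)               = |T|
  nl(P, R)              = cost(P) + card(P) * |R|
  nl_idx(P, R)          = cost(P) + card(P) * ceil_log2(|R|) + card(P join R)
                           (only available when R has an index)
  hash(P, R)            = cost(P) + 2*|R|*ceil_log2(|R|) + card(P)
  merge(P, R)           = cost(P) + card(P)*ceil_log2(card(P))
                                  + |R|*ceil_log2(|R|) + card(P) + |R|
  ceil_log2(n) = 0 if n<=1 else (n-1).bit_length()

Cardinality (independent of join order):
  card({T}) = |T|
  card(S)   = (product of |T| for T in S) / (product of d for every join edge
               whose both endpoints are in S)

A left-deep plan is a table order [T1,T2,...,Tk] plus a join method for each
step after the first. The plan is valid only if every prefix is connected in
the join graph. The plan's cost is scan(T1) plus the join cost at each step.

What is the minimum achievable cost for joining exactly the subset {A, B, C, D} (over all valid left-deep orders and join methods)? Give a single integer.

Selinger DP over subsets of {A,B,C,D}:
  {A}: scan cost=120, card=120
  {B}: scan cost=300, card=300
  {C}: scan cost=80, card=80
  {D}: scan cost=200, card=200
  {AB}: card=1440; try (A,hash)→2280, (B,merge)→4080, (A,merge)→4260, (B,hash)→5640, (B,nl)→36120, (A,nl)→36300; best=2280 via (A,hash)
  {AC}: card=1920; try (C,hash)→1360, (A,merge)→1680, (C,merge)→1720, (A,hash)→1840, (A,nl)→9680, (C,nl)→9720; best=1360 via (C,hash)
  {AD}: card=12000; try (A,hash)→2080, (D,merge)→2880, (A,merge)→2960, (D,hash)→3440, (D,nl)→24120, (A,nl)→24200; best=2080 via (A,hash)
  {ABC}: card=23040; try (C,hash)→4840, (B,hash)→8680, (C,merge)→20200, (B,merge)→27400, (C,nl)→117480, (B,nl)→577360; best=4840 via (C,hash)
  {ABD}: card=144000; try (D,hash)→6920, (B,hash)→19480, (D,merge)→21360, (B,merge)→185080, (D,nl)→290280, (B,nl)→3602080; best=6920 via (D,hash)
  {ACD}: card=192000; try (D,hash)→6480, (C,hash)→15200, (D,merge)→26200, (C,merge)→182720, (D,nl)→385360, (C,nl)→962080; best=6480 via (D,hash)
  {ABCD}: card=2304000; try (D,hash)→31080, (C,hash)→152040, (B,hash)→203880, (D,merge)→375280, (C,merge)→2743560, (B,merge)→3657480 …(+3); best=31080 via (D,hash)

31080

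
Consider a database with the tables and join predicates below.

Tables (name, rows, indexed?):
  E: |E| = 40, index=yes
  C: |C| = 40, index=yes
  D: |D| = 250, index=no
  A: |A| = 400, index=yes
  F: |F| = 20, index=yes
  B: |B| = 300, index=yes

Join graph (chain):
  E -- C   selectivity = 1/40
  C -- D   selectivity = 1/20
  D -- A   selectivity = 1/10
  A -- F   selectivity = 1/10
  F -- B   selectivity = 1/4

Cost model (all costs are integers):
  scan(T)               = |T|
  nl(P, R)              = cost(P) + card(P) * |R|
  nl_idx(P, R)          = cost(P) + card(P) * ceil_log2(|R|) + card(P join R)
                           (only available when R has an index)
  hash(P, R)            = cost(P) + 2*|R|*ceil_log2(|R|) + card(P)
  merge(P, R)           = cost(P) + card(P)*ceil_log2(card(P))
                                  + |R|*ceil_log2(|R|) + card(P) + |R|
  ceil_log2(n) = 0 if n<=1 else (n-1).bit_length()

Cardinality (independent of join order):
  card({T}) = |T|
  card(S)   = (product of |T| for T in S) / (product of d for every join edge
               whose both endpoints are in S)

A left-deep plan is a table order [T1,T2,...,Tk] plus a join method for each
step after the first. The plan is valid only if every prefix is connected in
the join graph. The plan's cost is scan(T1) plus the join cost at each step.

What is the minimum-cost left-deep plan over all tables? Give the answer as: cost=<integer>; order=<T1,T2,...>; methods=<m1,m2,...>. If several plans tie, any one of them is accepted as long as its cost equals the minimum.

cost=75260; order=D,C,E,A,F,B; methods=hash,hash,hash,hash,hash

Selinger DP (subsets sized 1..n):
  {E}: scan cost=40, card=40
  {C}: scan cost=40, card=40
  {D}: scan cost=250, card=250
  {A}: scan cost=400, card=400
  {F}: scan cost=20, card=20
  {B}: scan cost=300, card=300
  {CE}: card=40; try (E,nl_idx)→320, (C,nl_idx)→320, (E,hash)→560, (C,hash)→560, (E,merge)→600, (C,merge)→600 …(+2); best=320 via (E,nl_idx)
  {CD}: card=500; try (C,hash)→980, (C,nl_idx)→2250, (D,merge)→2570, (C,merge)→2780, (D,hash)→4080, (D,nl)→10040 …(+1); best=980 via (C,hash)
  {AD}: card=10000; try (D,hash)→4800, (A,merge)→6500, (D,merge)→6650, (A,hash)→7700, (A,nl_idx)→12500, (A,nl)→100250 …(+1); best=4800 via (D,hash)
  {AF}: card=800; try (F,hash)→1000, (A,nl_idx)→1000, (F,nl_idx)→3200, (A,merge)→4140, (F,merge)→4520, (A,hash)→7240 …(+2); best=1000 via (F,hash)
  {BF}: card=1500; try (F,hash)→800, (B,nl_idx)→1700, (B,merge)→3140, (F,nl_idx)→3300, (F,merge)→3420, (B,hash)→5440 …(+2); best=800 via (F,hash)
  {CDE}: card=500; try (E,hash)→1960, (D,merge)→2850, (D,hash)→4360, (E,nl_idx)→4480, (E,merge)→6260, (D,nl)→10320 …(+1); best=1960 via (E,hash)
  {ACD}: card=20000; try (A,hash)→8680, (A,merge)→9980, (C,hash)→15280, (A,nl_idx)→25480, (C,nl_idx)→84800, (C,merge)→155080 …(+2); best=8680 via (A,hash)
  {ADF}: card=20000; try (D,hash)→5800, (D,merge)→12050, (F,hash)→15000, (F,nl_idx)→74800, (F,merge)→154920, (D,nl)→201000 …(+1); best=5800 via (D,hash)
  {ABF}: card=60000; try (B,hash)→7200, (A,hash)→9500, (B,merge)→12800, (A,merge)→22800, (B,nl_idx)→68200, (A,nl_idx)→74300 …(+2); best=7200 via (B,hash)
  {ACDE}: card=20000; try (A,hash)→9660, (A,merge)→10960, (A,nl_idx)→26460, (E,hash)→29160, (E,nl_idx)→148680, (A,nl)→201960 …(+2); best=9660 via (A,hash)
  {ACDF}: card=40000; try (C,hash)→26280, (F,hash)→28880, (F,nl_idx)→148680, (C,nl_idx)→165800, (C,merge)→326080, (F,merge)→328800 …(+2); best=26280 via (C,hash)
  {ABDF}: card=1500000; try (B,hash)→31200, (D,hash)→71200, (B,merge)→328800, (D,merge)→1029450, (B,nl_idx)→1685800, (B,nl)→6005800 …(+1); best=31200 via (B,hash)
  {ACDEF}: card=40000; try (F,hash)→29860, (E,hash)→66760, (F,nl_idx)→149660, (E,nl_idx)→306280, (F,merge)→329780, (F,nl)→409660 …(+2); best=29860 via (F,hash)
  {ABCDF}: card=3000000; try (B,hash)→71680, (B,merge)→709280, (C,hash)→1531680, (B,nl_idx)→3386280, (B,nl)→12026280, (C,nl_idx)→12031200 …(+2); best=71680 via (B,hash)
  {ABCDEF}: card=3000000; try (B,hash)→75260, (B,merge)→712860, (E,hash)→3072160, (B,nl_idx)→3389860, (B,nl)→12029860, (E,nl_idx)→21071680 …(+2); best=75260 via (B,hash)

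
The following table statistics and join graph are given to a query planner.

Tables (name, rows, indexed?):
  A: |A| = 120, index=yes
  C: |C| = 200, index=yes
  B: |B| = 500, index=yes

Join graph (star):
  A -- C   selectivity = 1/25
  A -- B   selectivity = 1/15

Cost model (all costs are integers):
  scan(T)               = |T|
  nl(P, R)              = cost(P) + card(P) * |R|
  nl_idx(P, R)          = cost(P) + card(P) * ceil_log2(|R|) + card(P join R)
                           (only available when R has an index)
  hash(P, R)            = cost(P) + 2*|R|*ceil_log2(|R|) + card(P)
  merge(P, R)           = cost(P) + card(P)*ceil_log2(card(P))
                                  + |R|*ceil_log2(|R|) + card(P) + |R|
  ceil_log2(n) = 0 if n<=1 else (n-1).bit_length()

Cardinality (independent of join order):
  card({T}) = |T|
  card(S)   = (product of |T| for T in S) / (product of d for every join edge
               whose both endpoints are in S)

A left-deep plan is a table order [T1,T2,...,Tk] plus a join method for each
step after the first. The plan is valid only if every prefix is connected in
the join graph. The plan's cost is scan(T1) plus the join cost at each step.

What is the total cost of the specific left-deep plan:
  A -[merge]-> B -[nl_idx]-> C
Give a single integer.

70080

step 1: scan A: cost=120, card=120
step 2: join B via merge
    card(P join B) = 120*500/(15) = 4000
    cost = 120 + 120*7 + 500*9 + 120 + 500 = 6080
step 3: join C via nl_idx
    card(P join C) = 4000*200/(25) = 32000
    cost = 6080 + 4000*8 + 32000 = 70080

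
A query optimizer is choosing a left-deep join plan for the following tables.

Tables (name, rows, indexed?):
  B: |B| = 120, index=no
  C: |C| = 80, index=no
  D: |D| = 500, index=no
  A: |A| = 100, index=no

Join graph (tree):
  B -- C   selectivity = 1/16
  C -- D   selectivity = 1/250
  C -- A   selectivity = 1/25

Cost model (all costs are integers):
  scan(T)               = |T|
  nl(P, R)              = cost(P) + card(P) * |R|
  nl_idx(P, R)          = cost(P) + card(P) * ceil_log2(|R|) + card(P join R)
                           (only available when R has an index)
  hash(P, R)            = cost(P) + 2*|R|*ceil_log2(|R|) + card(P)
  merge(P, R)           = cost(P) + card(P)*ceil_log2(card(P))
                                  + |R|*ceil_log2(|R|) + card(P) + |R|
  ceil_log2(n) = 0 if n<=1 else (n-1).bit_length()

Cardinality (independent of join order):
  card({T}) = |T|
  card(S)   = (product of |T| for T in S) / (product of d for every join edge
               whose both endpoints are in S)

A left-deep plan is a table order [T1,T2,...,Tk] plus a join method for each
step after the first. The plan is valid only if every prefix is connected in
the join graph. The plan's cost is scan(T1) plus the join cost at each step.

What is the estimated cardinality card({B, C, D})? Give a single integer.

1200

Tables in S: B(120), C(80), D(500)
Edges inside S: B-C(d=16), C-D(d=250)
numerator = 120 * 80 * 500 = 4800000
denominator = 16 * 250 = 4000
card(S) = 4800000 / 4000 = 1200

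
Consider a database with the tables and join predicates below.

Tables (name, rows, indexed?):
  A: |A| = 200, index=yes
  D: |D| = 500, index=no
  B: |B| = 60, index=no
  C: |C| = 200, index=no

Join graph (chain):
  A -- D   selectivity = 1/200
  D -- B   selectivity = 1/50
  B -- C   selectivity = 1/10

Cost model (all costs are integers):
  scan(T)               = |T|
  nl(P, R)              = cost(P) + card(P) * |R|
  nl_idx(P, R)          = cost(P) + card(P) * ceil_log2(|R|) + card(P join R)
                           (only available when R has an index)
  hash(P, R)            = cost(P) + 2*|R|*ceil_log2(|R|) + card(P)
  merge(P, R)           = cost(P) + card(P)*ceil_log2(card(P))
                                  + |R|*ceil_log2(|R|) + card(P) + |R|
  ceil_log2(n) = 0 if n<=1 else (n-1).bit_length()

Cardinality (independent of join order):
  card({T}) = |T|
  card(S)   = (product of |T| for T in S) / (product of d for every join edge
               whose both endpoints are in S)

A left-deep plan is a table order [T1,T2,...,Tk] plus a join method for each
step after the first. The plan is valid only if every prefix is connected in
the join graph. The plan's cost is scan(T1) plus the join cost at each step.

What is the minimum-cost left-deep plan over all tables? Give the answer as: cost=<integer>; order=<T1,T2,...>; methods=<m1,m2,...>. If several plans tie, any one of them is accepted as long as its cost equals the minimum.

cost=9220; order=D,A,B,C; methods=hash,hash,hash

Selinger DP (subsets sized 1..n):
  {A}: scan cost=200, card=200
  {D}: scan cost=500, card=500
  {B}: scan cost=60, card=60
  {C}: scan cost=200, card=200
  {AD}: card=500; try (A,hash)→4200, (A,nl_idx)→5000, (D,merge)→7000, (A,merge)→7300, (D,hash)→9400, (D,nl)→100200 …(+1); best=4200 via (A,hash)
  {BD}: card=600; try (B,hash)→1720, (D,merge)→5480, (B,merge)→5920, (D,hash)→9120, (D,nl)→30060, (B,nl)→30500; best=1720 via (B,hash)
  {BC}: card=1200; try (B,hash)→1120, (C,merge)→2280, (B,merge)→2420, (C,hash)→3320, (C,nl)→12060, (B,nl)→12200; best=1120 via (B,hash)
  {ABD}: card=600; try (B,hash)→5420, (A,hash)→5520, (A,nl_idx)→7120, (B,merge)→9620, (A,merge)→10120, (B,nl)→34200 …(+1); best=5420 via (B,hash)
  {BCD}: card=12000; try (C,hash)→5520, (C,merge)→10120, (D,hash)→11320, (D,merge)→20520, (C,nl)→121720, (D,nl)→601120; best=5520 via (C,hash)
  {ABCD}: card=12000; try (C,hash)→9220, (C,merge)→13820, (A,hash)→20720, (A,nl_idx)→113520, (C,nl)→125420, (A,merge)→187320 …(+1); best=9220 via (C,hash)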